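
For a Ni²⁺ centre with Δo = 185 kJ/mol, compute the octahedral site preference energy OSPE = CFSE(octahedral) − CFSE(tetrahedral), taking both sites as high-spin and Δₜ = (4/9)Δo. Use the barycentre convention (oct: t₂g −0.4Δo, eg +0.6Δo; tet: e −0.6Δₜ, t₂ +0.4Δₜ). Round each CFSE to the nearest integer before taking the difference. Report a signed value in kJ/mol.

-156

Group 10 minus oxidation state +2 gives a d⁸ configuration for Ni²⁺.
Octahedral high-spin t₂g⁶ eg²: CFSE = -1.2 × 185 = -222 kJ/mol.
In a tetrahedral site the filling is e⁴ t₂⁴: CFSE(tet) = -0.8Δₜ = -0.8 × (4/9)(185) = -66 kJ/mol.
OSPE = -222 − (-66) = -156 kJ/mol.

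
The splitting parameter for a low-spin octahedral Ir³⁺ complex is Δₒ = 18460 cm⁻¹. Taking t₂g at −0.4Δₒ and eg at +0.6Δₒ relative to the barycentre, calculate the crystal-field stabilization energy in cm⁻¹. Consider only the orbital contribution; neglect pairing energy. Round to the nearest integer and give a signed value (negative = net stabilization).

Group 9 minus oxidation state +3 gives a d⁶ configuration for Ir³⁺.
The d⁶ electrons fill as t₂g⁶ eg⁰.
Orbital CFSE = 6(-0.4) + 0(0.6) = -2.4Δₒ = -2.4 × 18460 = -44304 cm⁻¹.

-44304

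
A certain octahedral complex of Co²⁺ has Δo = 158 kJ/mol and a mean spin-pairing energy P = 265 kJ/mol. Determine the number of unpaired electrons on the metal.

Group 9 minus oxidation state +2 gives a d⁷ configuration for Co²⁺.
With Δo < P the complex is high-spin.
Filling d⁷ accordingly: t₂g⁵ eg².
Unpaired electrons: 3.

3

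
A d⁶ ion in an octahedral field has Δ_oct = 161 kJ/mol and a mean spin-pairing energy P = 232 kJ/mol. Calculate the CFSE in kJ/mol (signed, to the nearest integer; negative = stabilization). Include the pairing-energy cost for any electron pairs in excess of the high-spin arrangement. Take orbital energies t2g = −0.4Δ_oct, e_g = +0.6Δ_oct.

Here Δ_oct < P (161 < 232), so the high-spin state is favoured.
Filling d⁶ accordingly: t2g^4 e_g^2.
Orbital CFSE = -0.4Δ_oct = -0.4 × 161 = -64 kJ/mol.
High-spin has no excess pairs, so no pairing correction applies.

-64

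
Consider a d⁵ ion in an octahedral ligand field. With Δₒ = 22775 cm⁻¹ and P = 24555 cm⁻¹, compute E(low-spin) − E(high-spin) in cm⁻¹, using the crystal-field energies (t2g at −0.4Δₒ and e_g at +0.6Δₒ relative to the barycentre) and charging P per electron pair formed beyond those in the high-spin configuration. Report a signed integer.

In the high-spin limit (t2g^3 e_g^2) the orbital term is 0.0Δₒ = 0 cm⁻¹, with no excess pairing.
Low-spin t2g^5 e_g^0 gives -2.0Δₒ = -45550 cm⁻¹, but forming 2 extra pairs costs 2P = 49110 cm⁻¹, so E(LS) = -45550 + 49110 = 3560 cm⁻¹.
The difference is 3560 − (0) = 3560 cm⁻¹, so high-spin lies lower.

3560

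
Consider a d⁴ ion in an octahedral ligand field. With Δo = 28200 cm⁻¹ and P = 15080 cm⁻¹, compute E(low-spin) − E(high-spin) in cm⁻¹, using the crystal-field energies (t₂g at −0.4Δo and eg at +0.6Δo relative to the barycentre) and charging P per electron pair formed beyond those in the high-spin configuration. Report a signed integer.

-13120

High-spin d⁴ fills as t₂g³ eg¹ with CFSE 3(−0.4) + 1(+0.6) = -0.6Δo = -16920 cm⁻¹.
Low-spin t₂g⁴ eg⁰ gives -1.6Δo = -45120 cm⁻¹, but forming 1 extra pair costs 1P = 15080 cm⁻¹, so E(LS) = -45120 + 15080 = -30040 cm⁻¹.
E(LS) − E(HS) = -30040 − (-16920) = -13120 cm⁻¹.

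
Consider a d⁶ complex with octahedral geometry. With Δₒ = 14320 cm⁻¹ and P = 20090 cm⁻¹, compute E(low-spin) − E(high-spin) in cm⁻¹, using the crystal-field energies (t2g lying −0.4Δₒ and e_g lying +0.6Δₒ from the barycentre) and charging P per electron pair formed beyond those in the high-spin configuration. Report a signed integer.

11540

High-spin: t2g^4 e_g^2, CFSE = -0.4Δₒ = -5728 cm⁻¹.
Low-spin: t2g^6 e_g^0, orbital CFSE = -2.4Δₒ = -34368 cm⁻¹; plus 2 excess pairs × P = +40180 cm⁻¹; total 5812 cm⁻¹.
The difference is 5812 − (-5728) = 11540 cm⁻¹, so high-spin lies lower.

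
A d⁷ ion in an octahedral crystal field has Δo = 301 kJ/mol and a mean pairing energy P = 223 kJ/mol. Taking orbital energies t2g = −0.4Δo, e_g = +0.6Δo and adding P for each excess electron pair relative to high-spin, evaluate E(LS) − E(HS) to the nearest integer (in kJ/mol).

In the high-spin limit (t2g^5 e_g^2) the orbital term is -0.8Δo = -241 kJ/mol, with no excess pairing.
For low-spin the configuration is t2g^6 e_g^1: orbital energy -1.8 × 301 = -542 kJ/mol, and 1 additional pair relative to high-spin adds 223 kJ/mol, giving -319 kJ/mol.
The difference is -319 − (-241) = -78 kJ/mol, so low-spin lies lower.

-78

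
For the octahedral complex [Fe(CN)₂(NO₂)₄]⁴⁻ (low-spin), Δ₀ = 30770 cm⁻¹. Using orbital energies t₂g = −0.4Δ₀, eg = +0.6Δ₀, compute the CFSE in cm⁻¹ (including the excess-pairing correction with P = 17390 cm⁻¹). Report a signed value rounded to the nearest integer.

-39068

Ligand charges: 2×(-1) from CN⁻ and 4×(-1) from NO₂⁻ sum to -6; with overall charge -4, Fe is +2.
Fe sits in group 8; removing 2 electrons leaves Fe²⁺ with 8 − 2 = 6 d electrons.
Electron filling gives t₂g⁶ eg⁰.
CFSE(orbital) = 6×(-0.4Δ₀) + 0×(0.6Δ₀) = -2.4Δ₀; with Δ₀ = 30770 cm⁻¹ that is -73848 cm⁻¹.
High-spin d⁶ would be t₂g⁴ eg² with 1 pair; low-spin has 3, so 2 excess pairs cost +2P = +34780 cm⁻¹.
Combining: -73848 + 34780 = -39068 cm⁻¹.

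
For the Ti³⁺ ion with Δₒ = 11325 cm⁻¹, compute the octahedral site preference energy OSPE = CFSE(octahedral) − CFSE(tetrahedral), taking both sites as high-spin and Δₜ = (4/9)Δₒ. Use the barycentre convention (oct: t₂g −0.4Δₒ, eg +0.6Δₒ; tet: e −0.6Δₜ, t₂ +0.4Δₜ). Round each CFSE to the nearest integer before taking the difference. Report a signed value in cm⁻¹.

Ti sits in group 4; removing 3 electrons leaves Ti³⁺ with 4 − 3 = 1 d electrons.
Octahedral high-spin t₂g¹ eg⁰: CFSE = -0.4 × 11325 = -4530 cm⁻¹.
Tetrahedral e¹ t₂⁰ gives -0.6Δₜ = -0.6 × (4/9) × 11325 = -3020 cm⁻¹.
Subtracting, OSPE = -4530 − (-3020) = -1510 cm⁻¹.

-1510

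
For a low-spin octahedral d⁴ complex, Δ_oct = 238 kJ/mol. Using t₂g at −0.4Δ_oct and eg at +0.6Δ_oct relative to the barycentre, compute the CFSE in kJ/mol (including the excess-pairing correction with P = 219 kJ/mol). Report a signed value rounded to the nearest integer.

-162

The d⁴ electrons fill as t₂g⁴ eg⁰.
Orbital CFSE = 4(-0.4) + 0(0.6) = -1.6Δ_oct = -1.6 × 238 = -381 kJ/mol.
High-spin d⁴ would be t₂g³ eg¹ with 0 pairs; low-spin has 1, so 1 excess pair costs +1P = +219 kJ/mol.
Net CFSE = -381 + 219 = -162 kJ/mol.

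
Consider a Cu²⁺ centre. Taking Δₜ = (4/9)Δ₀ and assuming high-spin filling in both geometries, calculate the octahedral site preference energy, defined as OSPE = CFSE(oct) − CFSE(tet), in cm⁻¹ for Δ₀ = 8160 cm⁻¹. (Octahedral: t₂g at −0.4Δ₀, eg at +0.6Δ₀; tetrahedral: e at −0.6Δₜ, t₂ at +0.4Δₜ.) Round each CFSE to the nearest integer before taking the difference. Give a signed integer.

-3445

Cu is in group 11, so Cu²⁺ is d⁹ (11 − 2 = 9).
Octahedral high-spin t₂g⁶ eg³: CFSE = -0.6 × 8160 = -4896 cm⁻¹.
Tetrahedral e⁴ t₂⁵ gives -0.4Δₜ = -0.4 × (4/9) × 8160 = -1451 cm⁻¹.
OSPE = CFSE(oct) − CFSE(tet) = -4896 − (-1451) = -3445 cm⁻¹.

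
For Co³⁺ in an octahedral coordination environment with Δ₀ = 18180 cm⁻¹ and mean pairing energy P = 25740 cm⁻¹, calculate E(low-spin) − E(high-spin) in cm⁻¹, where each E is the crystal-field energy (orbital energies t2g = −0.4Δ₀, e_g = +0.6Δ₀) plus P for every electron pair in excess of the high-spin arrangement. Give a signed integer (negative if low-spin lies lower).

Co sits in group 9; removing 3 electrons leaves Co³⁺ with 9 − 3 = 6 d electrons.
High-spin: t2g^4 e_g^2, CFSE = -0.4Δ₀ = -7272 cm⁻¹.
Low-spin t2g^6 e_g^0 gives -2.4Δ₀ = -43632 cm⁻¹, but forming 2 extra pairs costs 2P = 51480 cm⁻¹, so E(LS) = -43632 + 51480 = 7848 cm⁻¹.
Thus E(LS) − E(HS) = 15120 cm⁻¹.

15120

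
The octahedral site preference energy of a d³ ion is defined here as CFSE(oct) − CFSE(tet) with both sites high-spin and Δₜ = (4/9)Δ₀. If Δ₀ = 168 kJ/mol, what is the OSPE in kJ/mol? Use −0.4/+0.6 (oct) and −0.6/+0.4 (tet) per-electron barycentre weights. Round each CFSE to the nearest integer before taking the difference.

-142

In an octahedral site d³ (HS) is t2g^3 e_g^0, giving CFSE(oct) = -1.2Δ₀ = -202 kJ/mol.
Tetrahedral: e^2 t2^1, CFSE = 2(−0.6) + 1(+0.4) = -0.8Δₜ = -0.8 × (4/9) × 168 = -60 kJ/mol.
OSPE = CFSE(oct) − CFSE(tet) = -202 − (-60) = -142 kJ/mol.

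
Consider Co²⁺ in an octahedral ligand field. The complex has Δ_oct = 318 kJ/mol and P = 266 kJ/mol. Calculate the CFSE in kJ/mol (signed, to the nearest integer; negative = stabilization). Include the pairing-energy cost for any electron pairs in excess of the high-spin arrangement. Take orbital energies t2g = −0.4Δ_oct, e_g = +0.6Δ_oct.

-306

Group 9 minus oxidation state +2 gives a d⁷ configuration for Co²⁺.
Since Δ_oct = 318 kJ/mol > P = 266 kJ/mol, the complex adopts the low-spin configuration.
Configuration: t2g^6 e_g^1.
Orbital CFSE = -1.8Δ_oct = -1.8 × 318 = -572 kJ/mol.
Excess pairs vs high-spin: 3 − 2 = 1; pairing cost = +266 kJ/mol.
Net CFSE = -572 + 266 = -306 kJ/mol.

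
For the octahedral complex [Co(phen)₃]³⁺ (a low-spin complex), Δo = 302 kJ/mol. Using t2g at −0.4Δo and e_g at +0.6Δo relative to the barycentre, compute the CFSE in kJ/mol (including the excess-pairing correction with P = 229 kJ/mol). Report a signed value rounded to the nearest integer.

phen is neutral, so the +3 overall charge sits on Co: oxidation state +3.
Group 9 minus oxidation state +3 gives a d⁶ configuration for Co³⁺.
Electron filling gives t2g^6 e_g^0.
CFSE(orbital) = 6×(-0.4Δo) + 0×(0.6Δo) = -2.4Δo; with Δo = 302 kJ/mol that is -725 kJ/mol.
High-spin d⁶ would be t2g^4 e_g^2 with 1 pair; low-spin has 3, so 2 excess pairs cost +2P = +458 kJ/mol.
Combining: -725 + 458 = -267 kJ/mol.

-267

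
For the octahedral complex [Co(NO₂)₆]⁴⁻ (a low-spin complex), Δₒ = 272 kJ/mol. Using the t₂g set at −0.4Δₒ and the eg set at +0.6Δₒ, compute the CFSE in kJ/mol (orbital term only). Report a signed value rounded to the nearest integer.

Each NO₂⁻ contributes -1; 6 × (-1) = -6. With overall charge -4, Co is in the +2 oxidation state.
Co is in group 9, so Co²⁺ is d⁷ (9 − 2 = 7).
The d⁷ electrons fill as t₂g⁶ eg¹.
Orbital CFSE = 6(-0.4) + 1(0.6) = -1.8Δₒ = -1.8 × 272 = -490 kJ/mol.

-490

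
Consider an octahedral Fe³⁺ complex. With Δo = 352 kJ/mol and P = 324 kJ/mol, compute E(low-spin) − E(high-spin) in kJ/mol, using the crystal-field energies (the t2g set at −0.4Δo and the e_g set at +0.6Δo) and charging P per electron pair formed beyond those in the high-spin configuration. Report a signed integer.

Fe³⁺: group 8, so d-count = 8 − 3 = 5.
High-spin: t2g^3 e_g^2, CFSE = 0.0Δo = 0 kJ/mol.
Low-spin: t2g^5 e_g^0, orbital CFSE = -2.0Δo = -704 kJ/mol; plus 2 excess pairs × P = +648 kJ/mol; total -56 kJ/mol.
The difference is -56 − (0) = -56 kJ/mol, so low-spin lies lower.

-56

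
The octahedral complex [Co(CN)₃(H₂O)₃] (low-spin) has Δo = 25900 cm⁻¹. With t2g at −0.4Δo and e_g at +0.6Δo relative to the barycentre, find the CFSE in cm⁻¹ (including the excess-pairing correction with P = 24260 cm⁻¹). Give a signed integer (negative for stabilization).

Ligand charges: 3×(-1) from CN⁻ and 3×(+0) from H₂O sum to -3; with overall charge +0, Co is +3.
Co is in group 9, so Co³⁺ is d⁶ (9 − 3 = 6).
The d⁶ electrons fill as t2g^6 e_g^0.
The orbital stabilization is -2.4Δo = -2.4 × 25900 = -62160 cm⁻¹.
Pairing penalty: 3 pairs vs 1 in the high-spin reference → 2 extra × P = 48520 cm⁻¹.
Combining: -62160 + 48520 = -13640 cm⁻¹.

-13640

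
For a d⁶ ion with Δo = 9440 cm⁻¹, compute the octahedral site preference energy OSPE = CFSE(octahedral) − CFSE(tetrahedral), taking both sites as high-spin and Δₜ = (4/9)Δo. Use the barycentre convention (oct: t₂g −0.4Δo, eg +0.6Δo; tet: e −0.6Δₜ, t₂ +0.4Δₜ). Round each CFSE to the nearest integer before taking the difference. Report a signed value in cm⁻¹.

-1259

Octahedral high-spin t2g^4 e_g^2: CFSE = -0.4 × 9440 = -3776 cm⁻¹.
In a tetrahedral site the filling is e^3 t2^3: CFSE(tet) = -0.6Δₜ = -0.6 × (4/9)(9440) = -2517 cm⁻¹.
OSPE = -3776 − (-2517) = -1259 cm⁻¹.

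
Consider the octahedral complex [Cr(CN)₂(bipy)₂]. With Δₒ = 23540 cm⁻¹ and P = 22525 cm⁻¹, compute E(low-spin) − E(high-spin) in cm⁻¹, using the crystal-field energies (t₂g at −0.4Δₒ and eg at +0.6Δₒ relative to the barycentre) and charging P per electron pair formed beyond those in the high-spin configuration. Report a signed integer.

Ligand charges: 2×(-1) from CN⁻ and 2×(+0) from bipy sum to -2; with overall charge +0, Cr is +2.
Cr²⁺: group 6, so d-count = 6 − 2 = 4.
High-spin: t₂g³ eg¹, CFSE = -0.6Δₒ = -14124 cm⁻¹.
Low-spin t₂g⁴ eg⁰ gives -1.6Δₒ = -37664 cm⁻¹, but forming 1 extra pair costs 1P = 22525 cm⁻¹, so E(LS) = -37664 + 22525 = -15139 cm⁻¹.
Thus E(LS) − E(HS) = -1015 cm⁻¹.

-1015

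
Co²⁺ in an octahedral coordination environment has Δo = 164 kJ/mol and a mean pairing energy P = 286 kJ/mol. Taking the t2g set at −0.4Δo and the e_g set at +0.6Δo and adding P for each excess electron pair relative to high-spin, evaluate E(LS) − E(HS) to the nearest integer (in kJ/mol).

Co sits in group 9; removing 2 electrons leaves Co²⁺ with 9 − 2 = 7 d electrons.
In the high-spin limit (t2g^5 e_g^2) the orbital term is -0.8Δo = -131 kJ/mol, with no excess pairing.
Low-spin t2g^6 e_g^1 gives -1.8Δo = -295 kJ/mol, but forming 1 extra pair costs 1P = 286 kJ/mol, so E(LS) = -295 + 286 = -9 kJ/mol.
Thus E(LS) − E(HS) = 122 kJ/mol.

122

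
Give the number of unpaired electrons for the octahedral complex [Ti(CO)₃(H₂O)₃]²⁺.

Ligand charges: 3×(+0) from CO and 3×(+0) from H₂O sum to +0; with overall charge +2, Ti is +2.
Ti²⁺: group 4, so d-count = 4 − 2 = 2.
Configuration: t₂g² eg⁰, giving 2 unpaired electrons.

2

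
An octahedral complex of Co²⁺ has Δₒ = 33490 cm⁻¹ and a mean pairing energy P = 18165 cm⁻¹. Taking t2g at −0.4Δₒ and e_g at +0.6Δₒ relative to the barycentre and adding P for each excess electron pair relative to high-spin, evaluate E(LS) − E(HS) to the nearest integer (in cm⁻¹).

-15325

Co is in group 9, so Co²⁺ is d⁷ (9 − 2 = 7).
High-spin: t2g^5 e_g^2, CFSE = -0.8Δₒ = -26792 cm⁻¹.
For low-spin the configuration is t2g^6 e_g^1: orbital energy -1.8 × 33490 = -60282 cm⁻¹, and 1 additional pair relative to high-spin adds 18165 cm⁻¹, giving -42117 cm⁻¹.
The difference is -42117 − (-26792) = -15325 cm⁻¹, so low-spin lies lower.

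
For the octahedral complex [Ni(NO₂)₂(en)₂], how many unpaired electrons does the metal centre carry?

Ligand charges: 2×(-1) from NO₂⁻ and 2×(+0) from en sum to -2; with overall charge +0, Ni is +2.
Ni sits in group 10; removing 2 electrons leaves Ni²⁺ with 10 − 2 = 8 d electrons.
Configuration: t2g^6 e_g^2, giving 2 unpaired electrons.

2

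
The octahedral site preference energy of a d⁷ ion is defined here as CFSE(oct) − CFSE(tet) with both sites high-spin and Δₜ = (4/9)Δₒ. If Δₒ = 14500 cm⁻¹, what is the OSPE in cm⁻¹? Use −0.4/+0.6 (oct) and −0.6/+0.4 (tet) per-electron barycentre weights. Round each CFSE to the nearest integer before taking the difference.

Octahedral high-spin t2g^5 e_g^2: CFSE = -0.8 × 14500 = -11600 cm⁻¹.
Tetrahedral: e^4 t2^3, CFSE = 4(−0.6) + 3(+0.4) = -1.2Δₜ = -1.2 × (4/9) × 14500 = -7733 cm⁻¹.
OSPE = -11600 − (-7733) = -3867 cm⁻¹.

-3867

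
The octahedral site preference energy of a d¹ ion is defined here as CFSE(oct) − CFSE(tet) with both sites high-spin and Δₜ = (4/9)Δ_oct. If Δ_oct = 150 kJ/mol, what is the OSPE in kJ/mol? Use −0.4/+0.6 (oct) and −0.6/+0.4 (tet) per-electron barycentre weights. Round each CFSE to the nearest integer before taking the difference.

-20

Octahedral high-spin t₂g¹ eg⁰: CFSE = -0.4 × 150 = -60 kJ/mol.
Tetrahedral: e¹ t₂⁰, CFSE = 1(−0.6) + 0(+0.4) = -0.6Δₜ = -0.6 × (4/9) × 150 = -40 kJ/mol.
Subtracting, OSPE = -60 − (-40) = -20 kJ/mol.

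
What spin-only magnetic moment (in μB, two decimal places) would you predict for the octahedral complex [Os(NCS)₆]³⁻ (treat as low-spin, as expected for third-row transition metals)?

Each NCS⁻ contributes -1; 6 × (-1) = -6. With overall charge -3, Os is in the +3 oxidation state.
Os sits in group 8; removing 3 electrons leaves Os³⁺ with 8 − 3 = 5 d electrons.
Configuration: t₂g⁵ eg⁰ → 1 unpaired electron.
μ(spin-only) = √[1(1+2)] = √3 ≈ 1.73 μB.

1.73 μB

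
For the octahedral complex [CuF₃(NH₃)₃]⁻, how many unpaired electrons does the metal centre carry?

1

Ligand charges: 3×(-1) from F⁻ and 3×(+0) from NH₃ sum to -3; with overall charge -1, Cu is +2.
Cu is in group 11, so Cu²⁺ is d⁹ (11 − 2 = 9).
Configuration: t2g^6 e_g^3, giving 1 unpaired electron.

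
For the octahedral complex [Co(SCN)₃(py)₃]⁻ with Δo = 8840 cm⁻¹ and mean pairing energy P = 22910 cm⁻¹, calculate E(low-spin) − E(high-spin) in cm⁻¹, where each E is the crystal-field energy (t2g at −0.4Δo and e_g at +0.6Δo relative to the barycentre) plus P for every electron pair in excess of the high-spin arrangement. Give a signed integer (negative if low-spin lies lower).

Ligand charges: 3×(-1) from SCN⁻ and 3×(+0) from py sum to -3; with overall charge -1, Co is +2.
Co²⁺: group 9, so d-count = 9 − 2 = 7.
High-spin: t2g^5 e_g^2, CFSE = -0.8Δo = -7072 cm⁻¹.
For low-spin the configuration is t2g^6 e_g^1: orbital energy -1.8 × 8840 = -15912 cm⁻¹, and 1 additional pair relative to high-spin adds 22910 cm⁻¹, giving 6998 cm⁻¹.
Thus E(LS) − E(HS) = 14070 cm⁻¹.

14070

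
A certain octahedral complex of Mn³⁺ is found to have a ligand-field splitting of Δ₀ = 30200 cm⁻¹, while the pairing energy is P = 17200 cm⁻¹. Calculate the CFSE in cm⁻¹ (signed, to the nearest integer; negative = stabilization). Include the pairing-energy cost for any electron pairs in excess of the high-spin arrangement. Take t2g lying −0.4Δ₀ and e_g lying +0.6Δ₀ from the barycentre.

Mn sits in group 7; removing 3 electrons leaves Mn³⁺ with 7 − 3 = 4 d electrons.
With Δ₀ > P the complex is low-spin.
Filling d⁴ accordingly: t2g^4 e_g^0.
Orbital CFSE = -1.6Δ₀ = -1.6 × 30200 = -48320 cm⁻¹.
Excess pairs vs high-spin: 1 − 0 = 1; pairing cost = +17200 cm⁻¹.
Net CFSE = -48320 + 17200 = -31120 cm⁻¹.

-31120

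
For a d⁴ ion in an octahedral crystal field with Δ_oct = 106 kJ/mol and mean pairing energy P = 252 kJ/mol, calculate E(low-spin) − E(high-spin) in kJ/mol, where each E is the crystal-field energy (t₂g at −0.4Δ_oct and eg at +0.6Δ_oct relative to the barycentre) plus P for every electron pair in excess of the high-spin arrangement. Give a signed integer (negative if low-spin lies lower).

146

High-spin: t₂g³ eg¹, CFSE = -0.6Δ_oct = -64 kJ/mol.
Low-spin: t₂g⁴ eg⁰, orbital CFSE = -1.6Δ_oct = -170 kJ/mol; plus 1 excess pair × P = +252 kJ/mol; total 82 kJ/mol.
The difference is 82 − (-64) = 146 kJ/mol, so high-spin lies lower.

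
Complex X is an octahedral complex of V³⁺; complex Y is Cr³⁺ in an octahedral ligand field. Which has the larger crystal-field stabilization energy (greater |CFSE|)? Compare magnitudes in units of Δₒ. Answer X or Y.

Y

X: V³⁺: group 5, so d-count = 5 − 3 = 2; t2g^2 e_g^0, CFSE = -0.8Δₒ.
Y: Cr³⁺: group 6, so d-count = 6 − 3 = 3; t₂g³ eg⁰, CFSE = -1.2Δₒ.
So Y has the larger |CFSE|.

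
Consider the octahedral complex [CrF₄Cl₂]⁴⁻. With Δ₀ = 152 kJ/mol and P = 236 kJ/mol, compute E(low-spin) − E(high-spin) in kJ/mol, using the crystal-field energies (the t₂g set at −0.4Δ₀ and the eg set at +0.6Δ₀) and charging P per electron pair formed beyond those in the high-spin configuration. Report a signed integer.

Ligand charges: 4×(-1) from F⁻ and 2×(-1) from Cl⁻ sum to -6; with overall charge -4, Cr is +2.
Cr sits in group 6; removing 2 electrons leaves Cr²⁺ with 6 − 2 = 4 d electrons.
High-spin d⁴ fills as t₂g³ eg¹ with CFSE 3(−0.4) + 1(+0.6) = -0.6Δ₀ = -91 kJ/mol.
Low-spin t₂g⁴ eg⁰ gives -1.6Δ₀ = -243 kJ/mol, but forming 1 extra pair costs 1P = 236 kJ/mol, so E(LS) = -243 + 236 = -7 kJ/mol.
Thus E(LS) − E(HS) = 84 kJ/mol.

84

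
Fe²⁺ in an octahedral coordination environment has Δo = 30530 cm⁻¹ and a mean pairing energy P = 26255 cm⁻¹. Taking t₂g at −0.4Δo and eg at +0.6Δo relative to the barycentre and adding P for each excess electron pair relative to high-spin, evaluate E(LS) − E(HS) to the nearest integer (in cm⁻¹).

-8550

Group 8 minus oxidation state +2 gives a d⁶ configuration for Fe²⁺.
High-spin: t₂g⁴ eg², CFSE = -0.4Δo = -12212 cm⁻¹.
Low-spin t₂g⁶ eg⁰ gives -2.4Δo = -73272 cm⁻¹, but forming 2 extra pairs costs 2P = 52510 cm⁻¹, so E(LS) = -73272 + 52510 = -20762 cm⁻¹.
The difference is -20762 − (-12212) = -8550 cm⁻¹, so low-spin lies lower.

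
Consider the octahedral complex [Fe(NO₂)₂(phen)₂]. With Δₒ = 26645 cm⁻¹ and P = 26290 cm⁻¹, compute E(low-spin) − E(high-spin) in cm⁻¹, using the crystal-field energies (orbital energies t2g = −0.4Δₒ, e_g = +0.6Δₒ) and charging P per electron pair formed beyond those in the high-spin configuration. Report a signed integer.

-710

Ligand charges: 2×(-1) from NO₂⁻ and 2×(+0) from phen sum to -2; with overall charge +0, Fe is +2.
Fe²⁺: group 8, so d-count = 8 − 2 = 6.
High-spin d⁶ fills as t2g^4 e_g^2 with CFSE 4(−0.4) + 2(+0.6) = -0.4Δₒ = -10658 cm⁻¹.
For low-spin the configuration is t2g^6 e_g^0: orbital energy -2.4 × 26645 = -63948 cm⁻¹, and 2 additional pairs relative to high-spin add 52580 cm⁻¹, giving -11368 cm⁻¹.
Thus E(LS) − E(HS) = -710 cm⁻¹.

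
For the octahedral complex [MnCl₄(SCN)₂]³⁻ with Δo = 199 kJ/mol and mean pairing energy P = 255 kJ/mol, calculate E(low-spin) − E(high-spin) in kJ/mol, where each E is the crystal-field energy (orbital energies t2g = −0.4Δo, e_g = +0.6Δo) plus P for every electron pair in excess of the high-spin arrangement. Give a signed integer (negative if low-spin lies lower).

56

Ligand charges: 4×(-1) from Cl⁻ and 2×(-1) from SCN⁻ sum to -6; with overall charge -3, Mn is +3.
Group 7 minus oxidation state +3 gives a d⁴ configuration for Mn³⁺.
In the high-spin limit (t2g^3 e_g^1) the orbital term is -0.6Δo = -119 kJ/mol, with no excess pairing.
Low-spin: t2g^4 e_g^0, orbital CFSE = -1.6Δo = -318 kJ/mol; plus 1 excess pair × P = +255 kJ/mol; total -63 kJ/mol.
The difference is -63 − (-119) = 56 kJ/mol, so high-spin lies lower.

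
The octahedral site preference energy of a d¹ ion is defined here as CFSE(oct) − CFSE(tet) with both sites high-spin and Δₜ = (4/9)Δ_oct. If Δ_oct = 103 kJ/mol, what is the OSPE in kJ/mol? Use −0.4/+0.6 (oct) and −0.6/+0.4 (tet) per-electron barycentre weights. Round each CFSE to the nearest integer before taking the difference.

Octahedral high-spin t₂g¹ eg⁰: CFSE = -0.4 × 103 = -41 kJ/mol.
Tetrahedral e¹ t₂⁰ gives -0.6Δₜ = -0.6 × (4/9) × 103 = -27 kJ/mol.
OSPE = -41 − (-27) = -14 kJ/mol.

-14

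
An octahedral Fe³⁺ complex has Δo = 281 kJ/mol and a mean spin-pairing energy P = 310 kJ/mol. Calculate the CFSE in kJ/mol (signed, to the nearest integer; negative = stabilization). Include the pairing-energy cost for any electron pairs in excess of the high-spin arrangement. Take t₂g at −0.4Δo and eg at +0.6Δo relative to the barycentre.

0

Group 8 minus oxidation state +3 gives a d⁵ configuration for Fe³⁺.
Here Δo < P (281 < 310), so the high-spin state is favoured.
Filling d⁵ accordingly: t₂g³ eg².
Orbital CFSE = 0.0Δo = 0.0 × 281 = 0 kJ/mol.
High-spin has no excess pairs, so no pairing correction applies.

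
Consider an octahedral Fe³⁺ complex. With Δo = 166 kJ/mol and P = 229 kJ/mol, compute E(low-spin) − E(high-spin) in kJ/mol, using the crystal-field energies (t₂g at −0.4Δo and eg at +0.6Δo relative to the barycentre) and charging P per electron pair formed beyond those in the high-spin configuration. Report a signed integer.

126

Group 8 minus oxidation state +3 gives a d⁵ configuration for Fe³⁺.
In the high-spin limit (t₂g³ eg²) the orbital term is 0.0Δo = 0 kJ/mol, with no excess pairing.
Low-spin t₂g⁵ eg⁰ gives -2.0Δo = -332 kJ/mol, but forming 2 extra pairs costs 2P = 458 kJ/mol, so E(LS) = -332 + 458 = 126 kJ/mol.
E(LS) − E(HS) = 126 − (0) = 126 kJ/mol.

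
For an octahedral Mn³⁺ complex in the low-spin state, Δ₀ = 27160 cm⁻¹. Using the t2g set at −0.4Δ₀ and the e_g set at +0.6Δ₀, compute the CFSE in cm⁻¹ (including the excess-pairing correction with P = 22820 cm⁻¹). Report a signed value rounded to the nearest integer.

-20636

Mn sits in group 7; removing 3 electrons leaves Mn³⁺ with 7 − 3 = 4 d electrons.
Electron filling gives t2g^4 e_g^0.
CFSE(orbital) = 4×(-0.4Δ₀) + 0×(0.6Δ₀) = -1.6Δ₀; with Δ₀ = 27160 cm⁻¹ that is -43456 cm⁻¹.
Pairing penalty: 1 pair vs 0 in the high-spin reference → 1 extra × P = 22820 cm⁻¹.
Combining: -43456 + 22820 = -20636 cm⁻¹.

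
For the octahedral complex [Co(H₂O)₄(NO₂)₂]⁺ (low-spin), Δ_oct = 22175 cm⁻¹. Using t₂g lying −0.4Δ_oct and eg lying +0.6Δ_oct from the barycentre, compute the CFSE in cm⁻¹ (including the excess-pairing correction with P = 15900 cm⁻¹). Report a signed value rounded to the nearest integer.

-21420

Ligand charges: 4×(+0) from H₂O and 2×(-1) from NO₂⁻ sum to -2; with overall charge +1, Co is +3.
Group 9 minus oxidation state +3 gives a d⁶ configuration for Co³⁺.
Configuration: t₂g⁶ eg⁰.
The orbital stabilization is -2.4Δ_oct = -2.4 × 22175 = -53220 cm⁻¹.
Pairing penalty: 3 pairs vs 1 in the high-spin reference → 2 extra × P = 31800 cm⁻¹.
Net CFSE = -53220 + 31800 = -21420 cm⁻¹.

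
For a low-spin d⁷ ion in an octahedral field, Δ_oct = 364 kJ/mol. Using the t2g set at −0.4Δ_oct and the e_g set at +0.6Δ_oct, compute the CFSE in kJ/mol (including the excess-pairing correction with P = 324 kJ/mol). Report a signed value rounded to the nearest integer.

-331

Configuration: t2g^6 e_g^1.
Orbital CFSE = 6(-0.4) + 1(0.6) = -1.8Δ_oct = -1.8 × 364 = -655 kJ/mol.
Pairing penalty: 3 pairs vs 2 in the high-spin reference → 1 extra × P = 324 kJ/mol.
Overall CFSE = -655 + 324 = -331 kJ/mol.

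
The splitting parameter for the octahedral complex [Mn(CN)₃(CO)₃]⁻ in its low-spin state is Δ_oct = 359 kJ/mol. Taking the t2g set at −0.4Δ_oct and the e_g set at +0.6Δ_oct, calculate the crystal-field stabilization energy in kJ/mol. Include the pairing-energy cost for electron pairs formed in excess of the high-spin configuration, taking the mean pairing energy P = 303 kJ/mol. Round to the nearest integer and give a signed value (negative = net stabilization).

-112

Ligand charges: 3×(-1) from CN⁻ and 3×(+0) from CO sum to -3; with overall charge -1, Mn is +2.
Group 7 minus oxidation state +2 gives a d⁵ configuration for Mn²⁺.
Configuration: t2g^5 e_g^0.
The orbital stabilization is -2.0Δ_oct = -2.0 × 359 = -718 kJ/mol.
Relative to high-spin t2g^3 e_g^2 (0 paired), the low-spin configuration has 2 additional pairs, contributing +2 × 303 = +606 kJ/mol.
Overall CFSE = -718 + 606 = -112 kJ/mol.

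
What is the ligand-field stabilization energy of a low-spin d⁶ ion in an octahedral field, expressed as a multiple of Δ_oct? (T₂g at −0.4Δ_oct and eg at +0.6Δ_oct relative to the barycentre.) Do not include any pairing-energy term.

Configuration: t₂g⁶ eg⁰.
CFSE = 6(-0.4Δ_oct) + 0(0.6Δ_oct) = -2.4Δ_oct + 0.0Δ_oct = -2.4Δ_oct.

-2.4 Δ_oct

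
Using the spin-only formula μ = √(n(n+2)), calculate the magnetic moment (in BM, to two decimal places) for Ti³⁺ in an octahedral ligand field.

Ti sits in group 4; removing 3 electrons leaves Ti³⁺ with 4 − 3 = 1 d electrons.
For octahedral d¹ the high- and low-spin configurations coincide.
Configuration: t₂g¹ eg⁰ → 1 unpaired electron.
μ(spin-only) = √[1(1+2)] = √3 ≈ 1.73 BM.

1.73 BM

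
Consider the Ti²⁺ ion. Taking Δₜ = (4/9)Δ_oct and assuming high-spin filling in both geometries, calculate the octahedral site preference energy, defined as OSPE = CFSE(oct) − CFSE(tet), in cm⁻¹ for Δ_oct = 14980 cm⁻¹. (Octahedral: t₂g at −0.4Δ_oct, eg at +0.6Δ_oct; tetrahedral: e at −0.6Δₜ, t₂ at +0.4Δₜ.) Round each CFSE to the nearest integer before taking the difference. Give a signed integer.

-3995

Group 4 minus oxidation state +2 gives a d² configuration for Ti²⁺.
Octahedral high-spin t2g^2 e_g^0: CFSE = -0.8 × 14980 = -11984 cm⁻¹.
Tetrahedral e^2 t2^0 gives -1.2Δₜ = -1.2 × (4/9) × 14980 = -7989 cm⁻¹.
OSPE = -11984 − (-7989) = -3995 cm⁻¹.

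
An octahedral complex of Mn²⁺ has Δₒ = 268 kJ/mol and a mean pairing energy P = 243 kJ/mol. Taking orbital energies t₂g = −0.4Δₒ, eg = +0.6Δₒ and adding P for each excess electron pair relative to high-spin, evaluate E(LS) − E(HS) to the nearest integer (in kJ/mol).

Group 7 minus oxidation state +2 gives a d⁵ configuration for Mn²⁺.
High-spin d⁵ fills as t₂g³ eg² with CFSE 3(−0.4) + 2(+0.6) = 0.0Δₒ = 0 kJ/mol.
Low-spin: t₂g⁵ eg⁰, orbital CFSE = -2.0Δₒ = -536 kJ/mol; plus 2 excess pairs × P = +486 kJ/mol; total -50 kJ/mol.
E(LS) − E(HS) = -50 − (0) = -50 kJ/mol.

-50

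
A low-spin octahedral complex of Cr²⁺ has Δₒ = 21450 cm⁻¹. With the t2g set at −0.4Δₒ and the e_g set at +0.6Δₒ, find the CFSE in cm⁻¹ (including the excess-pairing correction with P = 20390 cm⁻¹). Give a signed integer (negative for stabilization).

Cr sits in group 6; removing 2 electrons leaves Cr²⁺ with 6 − 2 = 4 d electrons.
Electron filling gives t2g^4 e_g^0.
The orbital stabilization is -1.6Δₒ = -1.6 × 21450 = -34320 cm⁻¹.
High-spin d⁴ would be t2g^3 e_g^1 with 0 pairs; low-spin has 1, so 1 excess pair costs +1P = +20390 cm⁻¹.
Net CFSE = -34320 + 20390 = -13930 cm⁻¹.

-13930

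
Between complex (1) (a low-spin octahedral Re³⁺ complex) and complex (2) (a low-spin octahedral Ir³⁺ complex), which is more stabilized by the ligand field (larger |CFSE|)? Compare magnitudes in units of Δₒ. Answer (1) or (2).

(2)

(1): Group 7 minus oxidation state +3 gives a d⁴ configuration for Re³⁺; t2g^4 e_g^0, CFSE = -1.6Δₒ.
(2): Ir³⁺: group 9, so d-count = 9 − 3 = 6; t₂g⁶ eg⁰, CFSE = -2.4Δₒ.
So (2) has the larger |CFSE|.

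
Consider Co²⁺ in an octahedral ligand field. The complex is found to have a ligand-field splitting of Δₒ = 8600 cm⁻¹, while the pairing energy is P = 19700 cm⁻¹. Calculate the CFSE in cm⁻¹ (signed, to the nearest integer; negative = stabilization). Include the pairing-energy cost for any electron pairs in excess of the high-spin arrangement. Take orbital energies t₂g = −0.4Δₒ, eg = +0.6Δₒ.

Co²⁺: group 9, so d-count = 9 − 2 = 7.
Here Δₒ < P (8600 < 19700), so the high-spin state is favoured.
Filling d⁷ accordingly: t₂g⁵ eg².
Orbital CFSE = -0.8Δₒ = -0.8 × 8600 = -6880 cm⁻¹.
High-spin has no excess pairs, so no pairing correction applies.

-6880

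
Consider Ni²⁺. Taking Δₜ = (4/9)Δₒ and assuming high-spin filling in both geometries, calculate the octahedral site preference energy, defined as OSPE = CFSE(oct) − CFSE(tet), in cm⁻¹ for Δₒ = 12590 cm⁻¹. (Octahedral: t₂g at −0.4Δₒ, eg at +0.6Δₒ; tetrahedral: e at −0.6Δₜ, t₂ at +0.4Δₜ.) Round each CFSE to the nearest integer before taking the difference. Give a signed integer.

-10632

Group 10 minus oxidation state +2 gives a d⁸ configuration for Ni²⁺.
In an octahedral site d⁸ (HS) is t₂g⁶ eg², giving CFSE(oct) = -1.2Δₒ = -15108 cm⁻¹.
Tetrahedral: e⁴ t₂⁴, CFSE = 4(−0.6) + 4(+0.4) = -0.8Δₜ = -0.8 × (4/9) × 12590 = -4476 cm⁻¹.
OSPE = CFSE(oct) − CFSE(tet) = -15108 − (-4476) = -10632 cm⁻¹.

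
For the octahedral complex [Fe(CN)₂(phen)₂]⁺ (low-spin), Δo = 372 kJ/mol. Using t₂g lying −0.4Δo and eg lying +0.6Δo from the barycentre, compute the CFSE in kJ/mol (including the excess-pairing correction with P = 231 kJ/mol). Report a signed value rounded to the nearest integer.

Ligand charges: 2×(-1) from CN⁻ and 2×(+0) from phen sum to -2; with overall charge +1, Fe is +3.
Group 8 minus oxidation state +3 gives a d⁵ configuration for Fe³⁺.
The d⁵ electrons fill as t₂g⁵ eg⁰.
CFSE(orbital) = 5×(-0.4Δo) + 0×(0.6Δo) = -2.0Δo; with Δo = 372 kJ/mol that is -744 kJ/mol.
Pairing penalty: 2 pairs vs 0 in the high-spin reference → 2 extra × P = 462 kJ/mol.
Combining: -744 + 462 = -282 kJ/mol.

-282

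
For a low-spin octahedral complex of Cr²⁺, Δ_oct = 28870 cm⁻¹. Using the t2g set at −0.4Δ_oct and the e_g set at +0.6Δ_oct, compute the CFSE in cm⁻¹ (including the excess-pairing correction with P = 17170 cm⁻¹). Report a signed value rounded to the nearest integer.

Group 6 minus oxidation state +2 gives a d⁴ configuration for Cr²⁺.
Configuration: t2g^4 e_g^0.
Orbital CFSE = 4(-0.4) + 0(0.6) = -1.6Δ_oct = -1.6 × 28870 = -46192 cm⁻¹.
Pairing penalty: 1 pair vs 0 in the high-spin reference → 1 extra × P = 17170 cm⁻¹.
Combining: -46192 + 17170 = -29022 cm⁻¹.

-29022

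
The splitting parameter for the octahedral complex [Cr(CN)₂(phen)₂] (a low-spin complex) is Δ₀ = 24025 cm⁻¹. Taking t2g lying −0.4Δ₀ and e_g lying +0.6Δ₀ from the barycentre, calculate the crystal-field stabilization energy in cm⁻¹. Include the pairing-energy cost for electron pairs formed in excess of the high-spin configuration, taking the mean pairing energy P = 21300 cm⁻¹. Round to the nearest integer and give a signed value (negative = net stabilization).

-17140

Ligand charges: 2×(-1) from CN⁻ and 2×(+0) from phen sum to -2; with overall charge +0, Cr is +2.
Group 6 minus oxidation state +2 gives a d⁴ configuration for Cr²⁺.
The d⁴ electrons fill as t2g^4 e_g^0.
CFSE(orbital) = 4×(-0.4Δ₀) + 0×(0.6Δ₀) = -1.6Δ₀; with Δ₀ = 24025 cm⁻¹ that is -38440 cm⁻¹.
Pairing penalty: 1 pair vs 0 in the high-spin reference → 1 extra × P = 21300 cm⁻¹.
Combining: -38440 + 21300 = -17140 cm⁻¹.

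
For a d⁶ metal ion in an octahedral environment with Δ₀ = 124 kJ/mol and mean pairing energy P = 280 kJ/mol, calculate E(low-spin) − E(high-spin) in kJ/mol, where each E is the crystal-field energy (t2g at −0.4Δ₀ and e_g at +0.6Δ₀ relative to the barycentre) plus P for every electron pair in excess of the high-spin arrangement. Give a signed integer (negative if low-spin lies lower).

High-spin d⁶ fills as t2g^4 e_g^2 with CFSE 4(−0.4) + 2(+0.6) = -0.4Δ₀ = -50 kJ/mol.
Low-spin t2g^6 e_g^0 gives -2.4Δ₀ = -298 kJ/mol, but forming 2 extra pairs costs 2P = 560 kJ/mol, so E(LS) = -298 + 560 = 262 kJ/mol.
Thus E(LS) − E(HS) = 312 kJ/mol.

312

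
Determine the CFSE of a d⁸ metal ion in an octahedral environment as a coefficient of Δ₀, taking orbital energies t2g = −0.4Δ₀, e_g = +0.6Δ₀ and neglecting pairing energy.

For octahedral d⁸ the high- and low-spin configurations coincide.
Configuration: t2g^6 e_g^2.
CFSE = 6(-0.4Δ₀) + 2(0.6Δ₀) = -2.4Δ₀ + 1.2Δ₀ = -1.2Δ₀.

-1.2 Δ₀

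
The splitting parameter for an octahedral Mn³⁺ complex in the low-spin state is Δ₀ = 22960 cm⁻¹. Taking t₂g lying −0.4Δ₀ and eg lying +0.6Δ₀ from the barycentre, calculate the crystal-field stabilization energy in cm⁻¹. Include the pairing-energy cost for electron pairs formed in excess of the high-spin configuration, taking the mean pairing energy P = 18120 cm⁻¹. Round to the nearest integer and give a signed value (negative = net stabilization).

-18616

Mn is in group 7, so Mn³⁺ is d⁴ (7 − 3 = 4).
Configuration: t₂g⁴ eg⁰.
The orbital stabilization is -1.6Δ₀ = -1.6 × 22960 = -36736 cm⁻¹.
Pairing penalty: 1 pair vs 0 in the high-spin reference → 1 extra × P = 18120 cm⁻¹.
Overall CFSE = -36736 + 18120 = -18616 cm⁻¹.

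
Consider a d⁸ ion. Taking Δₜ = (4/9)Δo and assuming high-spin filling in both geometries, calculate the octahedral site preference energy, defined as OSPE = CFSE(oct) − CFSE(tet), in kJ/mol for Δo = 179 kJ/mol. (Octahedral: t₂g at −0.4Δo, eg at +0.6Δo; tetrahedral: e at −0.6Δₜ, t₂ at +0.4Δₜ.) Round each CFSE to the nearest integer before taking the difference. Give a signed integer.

In an octahedral site d⁸ (HS) is t₂g⁶ eg², giving CFSE(oct) = -1.2Δo = -215 kJ/mol.
Tetrahedral: e⁴ t₂⁴, CFSE = 4(−0.6) + 4(+0.4) = -0.8Δₜ = -0.8 × (4/9) × 179 = -64 kJ/mol.
Subtracting, OSPE = -215 − (-64) = -151 kJ/mol.

-151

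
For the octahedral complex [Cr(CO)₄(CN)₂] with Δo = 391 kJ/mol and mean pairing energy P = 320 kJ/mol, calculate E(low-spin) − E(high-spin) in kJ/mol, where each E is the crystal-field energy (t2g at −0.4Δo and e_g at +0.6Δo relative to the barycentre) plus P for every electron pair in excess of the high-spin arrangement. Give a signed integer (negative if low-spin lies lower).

-71

Ligand charges: 4×(+0) from CO and 2×(-1) from CN⁻ sum to -2; with overall charge +0, Cr is +2.
Cr sits in group 6; removing 2 electrons leaves Cr²⁺ with 6 − 2 = 4 d electrons.
In the high-spin limit (t2g^3 e_g^1) the orbital term is -0.6Δo = -235 kJ/mol, with no excess pairing.
Low-spin t2g^4 e_g^0 gives -1.6Δo = -626 kJ/mol, but forming 1 extra pair costs 1P = 320 kJ/mol, so E(LS) = -626 + 320 = -306 kJ/mol.
Thus E(LS) − E(HS) = -71 kJ/mol.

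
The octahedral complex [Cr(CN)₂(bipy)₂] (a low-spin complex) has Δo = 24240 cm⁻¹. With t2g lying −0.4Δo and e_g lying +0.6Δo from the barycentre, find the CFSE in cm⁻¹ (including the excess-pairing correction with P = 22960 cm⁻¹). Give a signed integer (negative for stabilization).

Ligand charges: 2×(-1) from CN⁻ and 2×(+0) from bipy sum to -2; with overall charge +0, Cr is +2.
Cr is in group 6, so Cr²⁺ is d⁴ (6 − 2 = 4).
Electron filling gives t2g^4 e_g^0.
The orbital stabilization is -1.6Δo = -1.6 × 24240 = -38784 cm⁻¹.
High-spin d⁴ would be t2g^3 e_g^1 with 0 pairs; low-spin has 1, so 1 excess pair costs +1P = +22960 cm⁻¹.
Net CFSE = -38784 + 22960 = -15824 cm⁻¹.

-15824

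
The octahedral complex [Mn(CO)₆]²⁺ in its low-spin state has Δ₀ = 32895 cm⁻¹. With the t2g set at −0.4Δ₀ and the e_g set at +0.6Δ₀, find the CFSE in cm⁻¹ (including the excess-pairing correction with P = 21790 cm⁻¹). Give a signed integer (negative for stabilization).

CO is neutral, so the +2 overall charge sits on Mn: oxidation state +2.
Mn sits in group 7; removing 2 electrons leaves Mn²⁺ with 7 − 2 = 5 d electrons.
The d⁵ electrons fill as t2g^5 e_g^0.
The orbital stabilization is -2.0Δ₀ = -2.0 × 32895 = -65790 cm⁻¹.
Relative to high-spin t2g^3 e_g^2 (0 paired), the low-spin configuration has 2 additional pairs, contributing +2 × 21790 = +43580 cm⁻¹.
Overall CFSE = -65790 + 43580 = -22210 cm⁻¹.

-22210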